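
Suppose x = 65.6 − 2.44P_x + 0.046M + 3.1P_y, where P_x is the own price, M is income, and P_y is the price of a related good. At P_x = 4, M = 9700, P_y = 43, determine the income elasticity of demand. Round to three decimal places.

Evaluating quantity at (P_x, M, P_y) gives x = 65.6 − 2.44(4) + 0.046(9700) + 3.1(43) = 65.6 − 9.76 + 446.2 + 133.3 = 635.34.
∂x/∂M = +0.046, so E_I = 0.046·(9700/635.34) ≈ 0.702.
E_I ∈ (0,1): normal good (necessity).

0.702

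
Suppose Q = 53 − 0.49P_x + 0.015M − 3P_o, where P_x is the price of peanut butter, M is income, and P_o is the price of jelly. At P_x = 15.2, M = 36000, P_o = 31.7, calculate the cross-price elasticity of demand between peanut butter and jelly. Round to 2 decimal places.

-0.19

Evaluating quantity at (P_x, M, P_o) gives Q = 53 − 0.49(15.2) + 0.015(36000) − 3(31.7) = 53 − 7.448 + 540 − 95.1 = 490.452.
∂Q/∂P_o = −3, so E_xy = -3·(31.7/490.452) ≈ -0.19.
E_xy < 0: the goods are complements.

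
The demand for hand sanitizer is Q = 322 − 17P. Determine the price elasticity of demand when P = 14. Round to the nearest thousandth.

-2.833

At P = 14, Q = 84.
dQ/dP = −17.
Point elasticity E = (dQ/dP)·(P/Q) = -17 × 14/84 ≈ -2.833.
|E| > 1, so demand is elastic at this price.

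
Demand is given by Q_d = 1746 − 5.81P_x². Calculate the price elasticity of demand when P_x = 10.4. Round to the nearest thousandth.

At P_x = 10.4, Q_d = 1117.5904.
dQ_d/dP_x = −2·5.81·P_x = −120.848.
Point elasticity E = (dQ_d/dP_x)·(P_x/Q_d) = -120.848 × 10.4/1117.5904 ≈ -1.125.
|E| > 1, so demand is elastic at this price.

-1.125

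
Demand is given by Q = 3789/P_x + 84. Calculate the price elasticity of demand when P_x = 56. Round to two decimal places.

-0.45

At P_x = 56, Q = 151.6607.
dQ/dP_x = −3789/P_x² = −1.2082.
Point elasticity E = (dQ/dP_x)·(P_x/Q) = -1.2082 × 56/151.6607 ≈ -0.45.
|E| < 1, so demand is inelastic at this price.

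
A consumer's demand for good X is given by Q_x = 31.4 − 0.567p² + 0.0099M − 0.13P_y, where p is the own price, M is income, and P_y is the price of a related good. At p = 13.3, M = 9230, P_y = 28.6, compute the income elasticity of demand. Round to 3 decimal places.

4.870

At the given point, Q_x = 31.4 − 0.567(13.3)² + 0.0099(9230) − 0.13(28.6) = 31.4 − 100.2966 + 91.377 − 3.718 = 18.7624.
∂Q_x/∂M = +0.0099, so E_I = 0.0099·(9230/18.7624) ≈ 4.870.
E_I > 1: normal good (luxury).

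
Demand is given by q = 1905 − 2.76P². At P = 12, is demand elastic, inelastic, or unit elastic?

At P = 12, q = 1507.56.
dq/dP = −2·2.76·P = −66.24.
Point elasticity E = (dq/dP)·(P/q) = -66.24 × 12/1507.56 ≈ -0.527.
|E| ≈ 0.527 < 1, so demand is inelastic.

inelastic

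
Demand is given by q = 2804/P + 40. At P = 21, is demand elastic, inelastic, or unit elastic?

At P = 21, q = 173.5238.
dq/dP = −2804/P² = −6.3583.
Point elasticity E = (dq/dP)·(P/q) = -6.3583 × 21/173.5238 ≈ -0.769.
|E| ≈ 0.769 < 1, so demand is inelastic.

inelastic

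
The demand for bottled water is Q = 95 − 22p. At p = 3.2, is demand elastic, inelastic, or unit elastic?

At p = 3.2, Q = 24.6.
dQ/dp = −22.
Point elasticity E = (dQ/dp)·(p/Q) = -22 × 3.2/24.6 ≈ -2.862.
|E| ≈ 2.862 > 1, so demand is elastic.

elastic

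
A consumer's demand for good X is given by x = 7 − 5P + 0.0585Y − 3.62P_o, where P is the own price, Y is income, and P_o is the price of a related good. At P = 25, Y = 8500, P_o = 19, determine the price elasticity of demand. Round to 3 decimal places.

At the given point, x = 7 − 5(25) + 0.0585(8500) − 3.62(19) = 7 − 125 + 497.25 − 68.78 = 310.47.
∂x/∂P = −5, so E_p = (−5)·(25/310.47) ≈ -0.403.
|E_p| < 1: demand is inelastic.

-0.403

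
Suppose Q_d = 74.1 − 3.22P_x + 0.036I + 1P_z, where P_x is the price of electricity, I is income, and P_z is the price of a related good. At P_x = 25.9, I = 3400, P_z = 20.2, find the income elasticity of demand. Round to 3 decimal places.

Substituting, Q_d = 74.1 − 3.22(25.9) + 0.036(3400) + 1(20.2) = 74.1 − 83.398 + 122.4 + 20.2 = 133.302.
∂Q_d/∂I = +0.036, so E_I = 0.036·(3400/133.302) ≈ 0.918.
E_I ∈ (0,1): normal good (necessity).

0.918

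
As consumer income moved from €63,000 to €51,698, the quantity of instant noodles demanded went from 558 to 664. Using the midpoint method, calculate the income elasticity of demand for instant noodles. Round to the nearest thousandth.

-0.880

%ΔQ = (664 − 558)/[(558+664)/2] = 106/611 ≈ 0.1735.
%ΔM = (51,698 − 63,000)/[(63,000+51,698)/2] = -11302/57349 ≈ -0.1971.
E_I = %ΔQ/%ΔM ≈ -0.880.
E_I < 0: inferior good.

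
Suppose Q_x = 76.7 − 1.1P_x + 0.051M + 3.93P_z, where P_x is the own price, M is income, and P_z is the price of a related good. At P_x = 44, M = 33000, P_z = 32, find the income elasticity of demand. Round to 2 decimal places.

Substituting, Q_x = 76.7 − 1.1(44) + 0.051(33000) + 3.93(32) = 76.7 − 48.4 + 1683 + 125.76 = 1837.06.
∂Q_x/∂M = +0.051, so E_I = 0.051·(33000/1837.06) ≈ 0.92.
E_I ∈ (0,1): normal good (necessity).

0.92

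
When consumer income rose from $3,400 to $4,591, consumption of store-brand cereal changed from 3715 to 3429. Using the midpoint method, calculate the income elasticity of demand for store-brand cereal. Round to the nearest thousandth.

-0.269

%ΔQ = (3429 − 3715)/[(3715+3429)/2] = -286/3572 ≈ -0.0801.
%ΔY = (4,591 − 3,400)/[(3,400+4,591)/2] = 1191/3995.5 ≈ 0.2981.
E_I = %ΔQ/%ΔY ≈ -0.269.
E_I < 0: inferior good.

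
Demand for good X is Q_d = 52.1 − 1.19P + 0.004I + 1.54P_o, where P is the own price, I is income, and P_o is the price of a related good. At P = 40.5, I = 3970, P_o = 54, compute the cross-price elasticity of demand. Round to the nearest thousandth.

0.808

At the given point, Q_d = 52.1 − 1.19(40.5) + 0.004(3970) + 1.54(54) = 52.1 − 48.195 + 15.88 + 83.16 = 102.945.
∂Q_d/∂P_o = +1.54, so E_xy = 1.54·(54/102.945) ≈ 0.808.
E_xy > 0: the goods are substitutes.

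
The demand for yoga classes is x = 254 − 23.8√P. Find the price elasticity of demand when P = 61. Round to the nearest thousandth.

At P = 61, x = 68.1161.
dx/dP = −23.8/(2√P) = −23.8/(2·7.8102).
Point elasticity E = (dx/dP)·(P/x) = -1.5236 × 61/68.1161 ≈ -1.364.
|E| > 1, so demand is elastic at this price.

-1.364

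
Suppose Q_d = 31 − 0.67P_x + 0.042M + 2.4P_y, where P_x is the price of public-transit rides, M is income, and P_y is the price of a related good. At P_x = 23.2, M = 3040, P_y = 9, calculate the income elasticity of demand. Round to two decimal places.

First evaluate Q_d: 31 − 0.67(23.2) + 0.042(3040) + 2.4(9) = 31 − 15.544 + 127.68 + 21.6 = 164.736.
∂Q_d/∂M = +0.042, so E_I = 0.042·(3040/164.736) ≈ 0.78.
E_I ∈ (0,1): normal good (necessity).

0.78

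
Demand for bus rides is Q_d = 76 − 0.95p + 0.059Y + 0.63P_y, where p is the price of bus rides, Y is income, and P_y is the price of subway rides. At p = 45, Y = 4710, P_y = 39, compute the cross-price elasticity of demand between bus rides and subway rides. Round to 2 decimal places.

0.07

Substituting, Q_d = 76 − 0.95(45) + 0.059(4710) + 0.63(39) = 76 − 42.75 + 277.89 + 24.57 = 335.71.
∂Q_d/∂P_y = +0.63, so E_xy = 0.63·(39/335.71) ≈ 0.07.
E_xy > 0: the goods are substitutes.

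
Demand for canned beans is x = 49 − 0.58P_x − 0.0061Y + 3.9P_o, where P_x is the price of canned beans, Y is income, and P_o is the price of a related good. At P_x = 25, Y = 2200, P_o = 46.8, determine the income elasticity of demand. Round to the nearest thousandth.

-0.066

x = 49 − 0.58(25) − 0.0061(2200) + 3.9(46.8) = 49 − 14.5 − 13.42 + 182.52 = 203.6.
∂x/∂Y = −0.0061, so E_I = -0.0061·(2200/203.6) ≈ -0.066.
E_I < 0: inferior good.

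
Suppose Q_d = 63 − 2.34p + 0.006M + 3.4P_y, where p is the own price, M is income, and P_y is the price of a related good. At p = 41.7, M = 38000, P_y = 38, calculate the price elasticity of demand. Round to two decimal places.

-0.30

First evaluate Q_d: 63 − 2.34(41.7) + 0.006(38000) + 3.4(38) = 63 − 97.578 + 228 + 129.2 = 322.622.
∂Q_d/∂p = −2.34, so E_p = (−2.34)·(41.7/322.622) ≈ -0.30.
|E_p| < 1: demand is inelastic.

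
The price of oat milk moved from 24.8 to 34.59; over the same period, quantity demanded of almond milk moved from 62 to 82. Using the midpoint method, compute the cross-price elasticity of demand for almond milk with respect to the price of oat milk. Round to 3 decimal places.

0.843

%ΔQ_x = (82 − 62)/[(62+82)/2] = 20/72 ≈ 0.2778.
%ΔP_y = (34.59 − 24.8)/[(24.8+34.59)/2] ≈ 0.3297.
E_xy = 0.2778/0.3297 ≈ 0.843.
E_xy > 0, so almond milk and oat milk are substitutes.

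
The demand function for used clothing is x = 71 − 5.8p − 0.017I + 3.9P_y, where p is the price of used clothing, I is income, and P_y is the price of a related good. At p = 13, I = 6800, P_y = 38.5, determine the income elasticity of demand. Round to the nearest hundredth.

-3.83

Substituting, x = 71 − 5.8(13) − 0.017(6800) + 3.9(38.5) = 71 − 75.4 − 115.6 + 150.15 = 30.15.
∂x/∂I = −0.017, so E_I = -0.017·(6800/30.15) ≈ -3.83.
E_I < 0: inferior good.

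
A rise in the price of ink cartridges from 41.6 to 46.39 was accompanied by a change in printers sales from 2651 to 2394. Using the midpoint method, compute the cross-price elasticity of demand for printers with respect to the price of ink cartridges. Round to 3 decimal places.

%ΔQ_x = (2394 − 2651)/[(2651+2394)/2] = -257/2522.5 ≈ -0.1019.
%ΔP_y = (46.39 − 41.6)/[(41.6+46.39)/2] ≈ 0.1089.
E_xy = -0.1019/0.1089 ≈ -0.936.
E_xy < 0, so printers and ink cartridges are complements.

-0.936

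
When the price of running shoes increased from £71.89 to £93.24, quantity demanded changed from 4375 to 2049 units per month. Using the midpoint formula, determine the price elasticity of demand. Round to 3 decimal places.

-2.800

%ΔQ = (2049 − 4375)/[(4375 + 2049)/2] = -2326/3212 ≈ -0.7242.
%ΔP = (93.24 − 71.89)/[(71.89 + 93.24)/2] = 21.35/82.565 ≈ 0.2586.
Arc elasticity E = %ΔQ/%ΔP ≈ -0.7242/0.2586 ≈ -2.800.
|E| > 1: demand is elastic over this range.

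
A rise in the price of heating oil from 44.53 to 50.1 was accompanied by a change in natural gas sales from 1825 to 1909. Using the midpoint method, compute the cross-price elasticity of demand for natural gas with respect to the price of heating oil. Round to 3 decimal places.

%ΔQ_x = (1909 − 1825)/[(1825+1909)/2] = 84/1867 ≈ 0.0450.
%ΔP_y = (50.1 − 44.53)/[(44.53+50.1)/2] ≈ 0.1177.
E_xy = 0.0450/0.1177 ≈ 0.382.
E_xy > 0, so natural gas and heating oil are substitutes.

0.382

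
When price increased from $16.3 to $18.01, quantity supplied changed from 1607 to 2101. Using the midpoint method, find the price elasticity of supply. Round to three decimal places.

%ΔQ = (2101 − 1607)/[(1607 + 2101)/2] = 494/1854 ≈ 0.2665.
%Δp = (18.01 − 16.3)/[(16.3 + 18.01)/2] = 1.71/17.155 ≈ 0.0997.
Arc elasticity E = %ΔQ/%Δp ≈ 0.2665/0.0997 ≈ 2.673.
|E| > 1: supply is elastic over this range.

2.673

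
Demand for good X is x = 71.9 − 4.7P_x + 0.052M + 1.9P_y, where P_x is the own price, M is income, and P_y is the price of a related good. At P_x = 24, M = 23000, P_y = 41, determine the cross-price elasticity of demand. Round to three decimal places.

0.063

Evaluating quantity at (P_x, M, P_y) gives x = 71.9 − 4.7(24) + 0.052(23000) + 1.9(41) = 71.9 − 112.8 + 1196 + 77.9 = 1233.
∂x/∂P_y = +1.9, so E_xy = 1.9·(41/1233) ≈ 0.063.
E_xy > 0: the goods are substitutes.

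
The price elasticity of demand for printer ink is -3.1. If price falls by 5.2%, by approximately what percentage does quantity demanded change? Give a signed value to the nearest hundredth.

16.12

%ΔQ ≈ E × %ΔP = (-3.1) × (-5.2%) = 16.12%.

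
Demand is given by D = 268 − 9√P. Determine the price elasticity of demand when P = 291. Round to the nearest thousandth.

-0.671

At P = 291, D = 114.4715.
dD/dP = −9/(2√P) = −9/(2·17.0587).
Point elasticity E = (dD/dP)·(P/D) = -0.2638 × 291/114.4715 ≈ -0.671.
|E| < 1, so demand is inelastic at this price.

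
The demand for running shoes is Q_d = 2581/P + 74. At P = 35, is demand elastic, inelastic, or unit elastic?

At P = 35, Q_d = 147.7429.
dQ_d/dP = −2581/P² = −2.1069.
Point elasticity E = (dQ_d/dP)·(P/Q_d) = -2.1069 × 35/147.7429 ≈ -0.499.
|E| ≈ 0.499 < 1, so demand is inelastic.

inelastic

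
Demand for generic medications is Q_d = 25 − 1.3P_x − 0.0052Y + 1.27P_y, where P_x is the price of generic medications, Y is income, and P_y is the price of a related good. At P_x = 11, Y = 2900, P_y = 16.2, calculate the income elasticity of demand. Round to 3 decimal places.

Evaluating quantity at (P_x, Y, P_y) gives Q_d = 25 − 1.3(11) − 0.0052(2900) + 1.27(16.2) = 25 − 14.3 − 15.08 + 20.574 = 16.194.
∂Q_d/∂Y = −0.0052, so E_I = -0.0052·(2900/16.194) ≈ -0.931.
E_I < 0: inferior good.

-0.931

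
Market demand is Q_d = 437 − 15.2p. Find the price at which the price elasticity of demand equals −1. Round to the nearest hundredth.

For linear demand Q_d = a − bp, E = −bp/(a − bp). |E| = 1 ⇒ bp = a − bp ⇒ p = a/(2b).
p = 437/(2·15.2) ≈ 14.38.

14.38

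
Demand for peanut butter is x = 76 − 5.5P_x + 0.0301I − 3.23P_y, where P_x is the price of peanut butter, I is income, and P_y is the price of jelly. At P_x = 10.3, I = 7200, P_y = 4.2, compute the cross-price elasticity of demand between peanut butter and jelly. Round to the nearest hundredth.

First evaluate x: 76 − 5.5(10.3) + 0.0301(7200) − 3.23(4.2) = 76 − 56.65 + 216.72 − 13.566 = 222.504.
∂x/∂P_y = −3.23, so E_xy = -3.23·(4.2/222.504) ≈ -0.06.
E_xy < 0: the goods are complements.

-0.06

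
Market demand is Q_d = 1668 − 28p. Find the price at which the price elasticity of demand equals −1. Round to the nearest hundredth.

29.79

For linear demand Q_d = a − bp, E = −bp/(a − bp). |E| = 1 ⇒ bp = a − bp ⇒ p = a/(2b).
p = 1668/(2·28) ≈ 29.79.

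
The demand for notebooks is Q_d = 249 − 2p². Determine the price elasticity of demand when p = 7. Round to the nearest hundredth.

At p = 7, Q_d = 151.
dQ_d/dp = −2·2·p = −28.
Point elasticity E = (dQ_d/dp)·(p/Q_d) = -28 × 7/151 ≈ -1.30.
|E| > 1, so demand is elastic at this price.

-1.30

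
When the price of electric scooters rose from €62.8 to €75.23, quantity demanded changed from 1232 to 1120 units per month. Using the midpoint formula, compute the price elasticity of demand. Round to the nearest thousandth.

-0.529

%ΔQ = (1120 − 1232)/[(1232 + 1120)/2] = -112/1176 ≈ -0.0952.
%Δp = (75.23 − 62.8)/[(62.8 + 75.23)/2] = 12.43/69.015 ≈ 0.1801.
Arc elasticity E = %ΔQ/%Δp ≈ -0.0952/0.1801 ≈ -0.529.
|E| < 1: demand is inelastic over this range.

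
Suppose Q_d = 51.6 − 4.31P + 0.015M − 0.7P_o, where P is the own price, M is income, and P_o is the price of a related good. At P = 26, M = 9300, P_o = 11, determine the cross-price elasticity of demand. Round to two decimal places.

First evaluate Q_d: 51.6 − 4.31(26) + 0.015(9300) − 0.7(11) = 51.6 − 112.06 + 139.5 − 7.7 = 71.34.
∂Q_d/∂P_o = −0.7, so E_xy = -0.7·(11/71.34) ≈ -0.11.
E_xy < 0: the goods are complements.

-0.11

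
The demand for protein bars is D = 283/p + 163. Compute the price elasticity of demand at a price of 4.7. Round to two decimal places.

At p = 4.7, D = 223.2128.
dD/dp = −283/p² = −12.8112.
Point elasticity E = (dD/dp)·(p/D) = -12.8112 × 4.7/223.2128 ≈ -0.27.
|E| < 1, so demand is inelastic at this price.

-0.27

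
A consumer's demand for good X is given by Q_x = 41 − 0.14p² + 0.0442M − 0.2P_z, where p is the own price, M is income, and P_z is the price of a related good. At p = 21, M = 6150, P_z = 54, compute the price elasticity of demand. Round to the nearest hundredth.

-0.51

At the given point, Q_x = 41 − 0.14(21)² + 0.0442(6150) − 0.2(54) = 41 − 61.74 + 271.83 − 10.8 = 240.29.
∂Q_x/∂p = −2·0.14·p = -5.88, so E_p = -5.88·(21/240.29) ≈ -0.51.
|E_p| < 1: demand is inelastic.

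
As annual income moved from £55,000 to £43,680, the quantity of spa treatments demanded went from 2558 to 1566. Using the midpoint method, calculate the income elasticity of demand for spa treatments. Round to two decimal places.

2.10

%ΔQ = (1566 − 2558)/[(2558+1566)/2] = -992/2062 ≈ -0.4811.
%ΔI = (43,680 − 55,000)/[(55,000+43,680)/2] = -11320/49340 ≈ -0.2294.
E_I = %ΔQ/%ΔI ≈ 2.10.
E_I > 1: normal good (luxury).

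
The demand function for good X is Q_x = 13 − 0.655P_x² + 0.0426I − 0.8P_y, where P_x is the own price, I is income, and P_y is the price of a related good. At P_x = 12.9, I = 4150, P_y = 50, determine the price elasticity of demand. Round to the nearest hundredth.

Evaluating quantity at (P_x, I, P_y) gives Q_x = 13 − 0.655(12.9)² + 0.0426(4150) − 0.8(50) = 13 − 108.9986 + 176.79 − 40 = 40.7915.
∂Q_x/∂P_x = −2·0.655·P_x = -16.899, so E_p = -16.899·(12.9/40.7915) ≈ -5.34.
|E_p| > 1: demand is elastic.

-5.34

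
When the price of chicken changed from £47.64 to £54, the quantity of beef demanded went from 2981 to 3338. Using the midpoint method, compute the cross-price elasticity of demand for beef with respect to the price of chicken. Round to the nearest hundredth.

0.90

%ΔQ_x = (3338 − 2981)/[(2981+3338)/2] = 357/3159.5 ≈ 0.1130.
%ΔP_y = (54 − 47.64)/[(47.64+54)/2] ≈ 0.1251.
E_xy = 0.1130/0.1251 ≈ 0.90.
E_xy > 0, so beef and chicken are substitutes.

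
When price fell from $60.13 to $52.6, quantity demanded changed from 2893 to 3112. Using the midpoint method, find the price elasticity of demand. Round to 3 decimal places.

%Δq = (3112 − 2893)/[(2893 + 3112)/2] = 219/3002.5 ≈ 0.0729.
%ΔP = (52.6 − 60.13)/[(60.13 + 52.6)/2] = -7.53/56.365 ≈ -0.1336.
Arc elasticity E = %Δq/%ΔP ≈ 0.0729/-0.1336 ≈ -0.546.
|E| < 1: demand is inelastic over this range.

-0.546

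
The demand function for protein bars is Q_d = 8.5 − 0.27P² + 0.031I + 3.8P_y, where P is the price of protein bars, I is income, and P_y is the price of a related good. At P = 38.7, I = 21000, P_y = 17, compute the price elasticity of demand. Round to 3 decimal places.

Evaluating quantity at (P, I, P_y) gives Q_d = 8.5 − 0.27(38.7)² + 0.031(21000) + 3.8(17) = 8.5 − 404.3763 + 651 + 64.6 = 319.7237.
∂Q_d/∂P = −2·0.27·P = -20.898, so E_p = -20.898·(38.7/319.7237) ≈ -2.530.
|E_p| > 1: demand is elastic.

-2.530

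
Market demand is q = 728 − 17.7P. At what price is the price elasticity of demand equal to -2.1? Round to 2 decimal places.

27.86

Set −bP/(a − bP) = −2.1 ⇒ bP = 2.1(a − bP) ⇒ bP(1+2.1) = 2.1·a.
P = 2.1·728/(17.7·3.1) ≈ 27.86.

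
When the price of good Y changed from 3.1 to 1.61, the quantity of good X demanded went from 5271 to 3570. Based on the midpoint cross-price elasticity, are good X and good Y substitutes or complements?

substitutes

%ΔQ_x = (3570 − 5271)/[(5271+3570)/2] = -1701/4420.5 ≈ -0.3848.
%ΔP_y = (1.61 − 3.1)/[(3.1+1.61)/2] ≈ -0.6327.
E_xy = -0.3848/-0.6327 ≈ 0.608.
E_xy > 0, so the goods are substitutes.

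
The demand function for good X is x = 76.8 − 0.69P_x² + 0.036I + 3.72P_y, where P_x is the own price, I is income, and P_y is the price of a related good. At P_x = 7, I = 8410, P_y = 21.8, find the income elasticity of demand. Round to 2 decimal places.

Substituting, x = 76.8 − 0.69(7)² + 0.036(8410) + 3.72(21.8) = 76.8 − 33.81 + 302.76 + 81.096 = 426.846.
∂x/∂I = +0.036, so E_I = 0.036·(8410/426.846) ≈ 0.71.
E_I ∈ (0,1): normal good (necessity).

0.71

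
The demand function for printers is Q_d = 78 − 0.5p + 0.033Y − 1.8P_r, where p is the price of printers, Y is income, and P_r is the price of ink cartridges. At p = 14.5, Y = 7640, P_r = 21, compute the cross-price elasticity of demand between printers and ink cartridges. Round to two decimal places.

First evaluate Q_d: 78 − 0.5(14.5) + 0.033(7640) − 1.8(21) = 78 − 7.25 + 252.12 − 37.8 = 285.07.
∂Q_d/∂P_r = −1.8, so E_xy = -1.8·(21/285.07) ≈ -0.13.
E_xy < 0: the goods are complements.

-0.13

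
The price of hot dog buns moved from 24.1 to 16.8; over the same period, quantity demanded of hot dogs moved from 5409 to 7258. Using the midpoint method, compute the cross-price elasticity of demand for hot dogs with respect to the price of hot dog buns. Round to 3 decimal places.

-0.818

%ΔQ_x = (7258 − 5409)/[(5409+7258)/2] = 1849/6333.5 ≈ 0.2919.
%ΔP_y = (16.8 − 24.1)/[(24.1+16.8)/2] ≈ -0.3570.
E_xy = 0.2919/-0.3570 ≈ -0.818.
E_xy < 0, so hot dogs and hot dog buns are complements.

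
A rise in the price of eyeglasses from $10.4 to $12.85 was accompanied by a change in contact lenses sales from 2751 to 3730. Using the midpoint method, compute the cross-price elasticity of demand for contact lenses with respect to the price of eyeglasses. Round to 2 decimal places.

1.43

%ΔQ_x = (3730 − 2751)/[(2751+3730)/2] = 979/3240.5 ≈ 0.3021.
%ΔP_y = (12.85 − 10.4)/[(10.4+12.85)/2] ≈ 0.2108.
E_xy = 0.3021/0.2108 ≈ 1.43.
E_xy > 0, so contact lenses and eyeglasses are substitutes.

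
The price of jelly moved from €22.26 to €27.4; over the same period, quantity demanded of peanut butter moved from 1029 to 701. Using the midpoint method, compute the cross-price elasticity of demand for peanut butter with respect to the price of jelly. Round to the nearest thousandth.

-1.832

%ΔQ_x = (701 − 1029)/[(1029+701)/2] = -328/865 ≈ -0.3792.
%ΔP_y = (27.4 − 22.26)/[(22.26+27.4)/2] ≈ 0.2070.
E_xy = -0.3792/0.2070 ≈ -1.832.
E_xy < 0, so peanut butter and jelly are complements.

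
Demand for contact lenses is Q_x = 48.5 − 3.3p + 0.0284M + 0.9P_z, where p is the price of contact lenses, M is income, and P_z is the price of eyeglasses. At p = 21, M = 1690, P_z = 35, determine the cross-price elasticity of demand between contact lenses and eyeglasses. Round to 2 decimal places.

At the given point, Q_x = 48.5 − 3.3(21) + 0.0284(1690) + 0.9(35) = 48.5 − 69.3 + 47.996 + 31.5 = 58.696.
∂Q_x/∂P_z = +0.9, so E_xy = 0.9·(35/58.696) ≈ 0.54.
E_xy > 0: the goods are substitutes.

0.54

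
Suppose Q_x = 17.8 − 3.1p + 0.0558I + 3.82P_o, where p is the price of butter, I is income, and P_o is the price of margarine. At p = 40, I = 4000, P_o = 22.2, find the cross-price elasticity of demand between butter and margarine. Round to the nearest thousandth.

0.420

Evaluating quantity at (p, I, P_o) gives Q_x = 17.8 − 3.1(40) + 0.0558(4000) + 3.82(22.2) = 17.8 − 124 + 223.2 + 84.804 = 201.804.
∂Q_x/∂P_o = +3.82, so E_xy = 3.82·(22.2/201.804) ≈ 0.420.
E_xy > 0: the goods are substitutes.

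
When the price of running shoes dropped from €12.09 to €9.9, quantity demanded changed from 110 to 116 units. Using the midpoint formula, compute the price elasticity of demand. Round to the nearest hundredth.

%ΔQ = (116 − 110)/[(110 + 116)/2] = 6/113 ≈ 0.0531.
%ΔP = (9.9 − 12.09)/[(12.09 + 9.9)/2] = -2.19/10.995 ≈ -0.1992.
Arc elasticity E = %ΔQ/%ΔP ≈ 0.0531/-0.1992 ≈ -0.27.
|E| < 1: demand is inelastic over this range.

-0.27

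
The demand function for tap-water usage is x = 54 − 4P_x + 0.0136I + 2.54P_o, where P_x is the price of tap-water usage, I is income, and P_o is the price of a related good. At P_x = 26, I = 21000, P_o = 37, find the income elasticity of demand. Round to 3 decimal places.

0.867

First evaluate x: 54 − 4(26) + 0.0136(21000) + 2.54(37) = 54 − 104 + 285.6 + 93.98 = 329.58.
∂x/∂I = +0.0136, so E_I = 0.0136·(21000/329.58) ≈ 0.867.
E_I ∈ (0,1): normal good (necessity).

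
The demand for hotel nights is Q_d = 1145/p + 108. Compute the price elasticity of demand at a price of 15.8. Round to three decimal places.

-0.402

At p = 15.8, Q_d = 180.4684.
dQ_d/dp = −1145/p² = −4.5866.
Point elasticity E = (dQ_d/dp)·(p/Q_d) = -4.5866 × 15.8/180.4684 ≈ -0.402.
|E| < 1, so demand is inelastic at this price.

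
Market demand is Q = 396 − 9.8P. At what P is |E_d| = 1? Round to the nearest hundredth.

20.20

For linear demand Q = a − bP, E = −bP/(a − bP). |E| = 1 ⇒ bP = a − bP ⇒ P = a/(2b).
P = 396/(2·9.8) ≈ 20.20.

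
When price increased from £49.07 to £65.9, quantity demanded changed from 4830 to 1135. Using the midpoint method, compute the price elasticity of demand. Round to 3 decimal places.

-4.232

%Δq = (1135 − 4830)/[(4830 + 1135)/2] = -3695/2982.5 ≈ -1.2389.
%Δp = (65.9 − 49.07)/[(49.07 + 65.9)/2] = 16.83/57.485 ≈ 0.2928.
Arc elasticity E = %Δq/%Δp ≈ -1.2389/0.2928 ≈ -4.232.
|E| > 1: demand is elastic over this range.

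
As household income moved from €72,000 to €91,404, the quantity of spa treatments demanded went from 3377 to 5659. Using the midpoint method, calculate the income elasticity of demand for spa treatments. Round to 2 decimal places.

2.13

%ΔQ = (5659 − 3377)/[(3377+5659)/2] = 2282/4518 ≈ 0.5051.
%ΔY = (91,404 − 72,000)/[(72,000+91,404)/2] = 19404/81702 ≈ 0.2375.
E_I = %ΔQ/%ΔY ≈ 2.13.
E_I > 1: normal good (luxury).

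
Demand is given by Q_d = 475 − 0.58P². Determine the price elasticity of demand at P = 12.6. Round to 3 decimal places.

-0.481

At P = 12.6, Q_d = 382.9192.
dQ_d/dP = −2·0.58·P = −14.616.
Point elasticity E = (dQ_d/dP)·(P/Q_d) = -14.616 × 12.6/382.9192 ≈ -0.481.
|E| < 1, so demand is inelastic at this price.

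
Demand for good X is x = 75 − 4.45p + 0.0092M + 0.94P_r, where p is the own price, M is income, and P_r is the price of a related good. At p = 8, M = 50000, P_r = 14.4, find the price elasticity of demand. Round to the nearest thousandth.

x = 75 − 4.45(8) + 0.0092(50000) + 0.94(14.4) = 75 − 35.6 + 460 + 13.536 = 512.936.
∂x/∂p = −4.45, so E_p = (−4.45)·(8/512.936) ≈ -0.069.
|E_p| < 1: demand is inelastic.

-0.069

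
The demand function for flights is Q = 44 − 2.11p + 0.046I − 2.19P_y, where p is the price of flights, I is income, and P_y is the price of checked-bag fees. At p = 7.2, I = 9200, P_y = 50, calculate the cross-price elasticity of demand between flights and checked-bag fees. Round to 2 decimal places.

-0.32

At the given point, Q = 44 − 2.11(7.2) + 0.046(9200) − 2.19(50) = 44 − 15.192 + 423.2 − 109.5 = 342.508.
∂Q/∂P_y = −2.19, so E_xy = -2.19·(50/342.508) ≈ -0.32.
E_xy < 0: the goods are complements.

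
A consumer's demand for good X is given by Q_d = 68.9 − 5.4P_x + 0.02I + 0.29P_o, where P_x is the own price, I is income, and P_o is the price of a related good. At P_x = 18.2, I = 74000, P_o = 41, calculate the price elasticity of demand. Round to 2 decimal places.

-0.07

Evaluating quantity at (P_x, I, P_o) gives Q_d = 68.9 − 5.4(18.2) + 0.02(74000) + 0.29(41) = 68.9 − 98.28 + 1480 + 11.89 = 1462.51.
∂Q_d/∂P_x = −5.4, so E_p = (−5.4)·(18.2/1462.51) ≈ -0.07.
|E_p| < 1: demand is inelastic.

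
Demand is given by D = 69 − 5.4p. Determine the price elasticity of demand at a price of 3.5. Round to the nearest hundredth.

-0.38

At p = 3.5, D = 50.1.
dD/dp = −5.4.
Point elasticity E = (dD/dp)·(p/D) = -5.4 × 3.5/50.1 ≈ -0.38.
|E| < 1, so demand is inelastic at this price.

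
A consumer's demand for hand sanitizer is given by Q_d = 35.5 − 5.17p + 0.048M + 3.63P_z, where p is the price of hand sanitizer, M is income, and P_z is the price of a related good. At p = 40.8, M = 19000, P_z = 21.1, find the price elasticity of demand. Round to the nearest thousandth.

-0.259

At the given point, Q_d = 35.5 − 5.17(40.8) + 0.048(19000) + 3.63(21.1) = 35.5 − 210.936 + 912 + 76.593 = 813.157.
∂Q_d/∂p = −5.17, so E_p = (−5.17)·(40.8/813.157) ≈ -0.259.
|E_p| < 1: demand is inelastic.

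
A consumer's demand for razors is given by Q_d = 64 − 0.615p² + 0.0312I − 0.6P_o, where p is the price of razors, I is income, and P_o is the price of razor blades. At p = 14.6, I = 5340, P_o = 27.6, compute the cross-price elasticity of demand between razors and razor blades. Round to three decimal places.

-0.200

First evaluate Q_d: 64 − 0.615(14.6)² + 0.0312(5340) − 0.6(27.6) = 64 − 131.0934 + 166.608 − 16.56 = 82.9546.
∂Q_d/∂P_o = −0.6, so E_xy = -0.6·(27.6/82.9546) ≈ -0.200.
E_xy < 0: the goods are complements.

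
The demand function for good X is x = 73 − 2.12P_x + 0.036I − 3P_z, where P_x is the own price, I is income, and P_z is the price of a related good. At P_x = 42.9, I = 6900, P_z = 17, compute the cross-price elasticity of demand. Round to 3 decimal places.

At the given point, x = 73 − 2.12(42.9) + 0.036(6900) − 3(17) = 73 − 90.948 + 248.4 − 51 = 179.452.
∂x/∂P_z = −3, so E_xy = -3·(17/179.452) ≈ -0.284.
E_xy < 0: the goods are complements.

-0.284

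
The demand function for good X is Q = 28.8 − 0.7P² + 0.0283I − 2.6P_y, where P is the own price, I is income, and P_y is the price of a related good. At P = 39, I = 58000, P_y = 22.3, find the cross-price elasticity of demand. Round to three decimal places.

Substituting, Q = 28.8 − 0.7(39)² + 0.0283(58000) − 2.6(22.3) = 28.8 − 1064.7 + 1641.4 − 57.98 = 547.52.
∂Q/∂P_y = −2.6, so E_xy = -2.6·(22.3/547.52) ≈ -0.106.
E_xy < 0: the goods are complements.

-0.106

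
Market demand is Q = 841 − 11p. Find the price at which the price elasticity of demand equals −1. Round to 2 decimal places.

38.23

For linear demand Q = a − bp, E = −bp/(a − bp). |E| = 1 ⇒ bp = a − bp ⇒ p = a/(2b).
p = 841/(2·11) ≈ 38.23.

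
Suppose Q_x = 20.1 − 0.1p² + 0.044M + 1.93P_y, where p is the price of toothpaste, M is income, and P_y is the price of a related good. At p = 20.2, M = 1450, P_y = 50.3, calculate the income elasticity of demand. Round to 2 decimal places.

0.46

Q_x = 20.1 − 0.1(20.2)² + 0.044(1450) + 1.93(50.3) = 20.1 − 40.804 + 63.8 + 97.079 = 140.175.
∂Q_x/∂M = +0.044, so E_I = 0.044·(1450/140.175) ≈ 0.46.
E_I ∈ (0,1): normal good (necessity).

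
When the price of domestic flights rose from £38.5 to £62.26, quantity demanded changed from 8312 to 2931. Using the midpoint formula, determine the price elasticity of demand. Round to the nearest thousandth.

-2.030

%ΔQ = (2931 − 8312)/[(8312 + 2931)/2] = -5381/5621.5 ≈ -0.9572.
%ΔP = (62.26 − 38.5)/[(38.5 + 62.26)/2] = 23.76/50.38 ≈ 0.4716.
Arc elasticity E = %ΔQ/%ΔP ≈ -0.9572/0.4716 ≈ -2.030.
|E| > 1: demand is elastic over this range.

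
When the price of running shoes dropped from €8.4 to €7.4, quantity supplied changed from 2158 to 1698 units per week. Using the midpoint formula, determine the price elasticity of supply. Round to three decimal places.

%Δq = (1698 − 2158)/[(2158 + 1698)/2] = -460/1928 ≈ -0.2386.
%ΔP = (7.4 − 8.4)/[(8.4 + 7.4)/2] = -1/7.9 ≈ -0.1266.
Arc elasticity E = %Δq/%ΔP ≈ -0.2386/-0.1266 ≈ 1.885.
|E| > 1: supply is elastic over this range.

1.885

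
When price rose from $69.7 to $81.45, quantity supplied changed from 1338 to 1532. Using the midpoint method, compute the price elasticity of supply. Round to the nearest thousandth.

0.870

%ΔQ = (1532 − 1338)/[(1338 + 1532)/2] = 194/1435 ≈ 0.1352.
%Δp = (81.45 − 69.7)/[(69.7 + 81.45)/2] = 11.75/75.575 ≈ 0.1555.
Arc elasticity E = %ΔQ/%Δp ≈ 0.1352/0.1555 ≈ 0.870.
|E| < 1: supply is inelastic over this range.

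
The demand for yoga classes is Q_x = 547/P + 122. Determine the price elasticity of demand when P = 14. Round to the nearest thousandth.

At P = 14, Q_x = 161.0714.
dQ_x/dP = −547/P² = −2.7908.
Point elasticity E = (dQ_x/dP)·(P/Q_x) = -2.7908 × 14/161.0714 ≈ -0.243.
|E| < 1, so demand is inelastic at this price.

-0.243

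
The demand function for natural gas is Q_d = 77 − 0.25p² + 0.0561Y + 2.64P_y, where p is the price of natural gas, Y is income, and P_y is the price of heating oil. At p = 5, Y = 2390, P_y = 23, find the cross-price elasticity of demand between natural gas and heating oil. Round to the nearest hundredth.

First evaluate Q_d: 77 − 0.25(5)² + 0.0561(2390) + 2.64(23) = 77 − 6.25 + 134.079 + 60.72 = 265.549.
∂Q_d/∂P_y = +2.64, so E_xy = 2.64·(23/265.549) ≈ 0.23.
E_xy > 0: the goods are substitutes.

0.23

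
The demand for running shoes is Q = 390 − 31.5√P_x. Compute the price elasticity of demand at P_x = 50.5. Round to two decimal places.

At P_x = 50.5, Q = 166.1504.
dQ/dP_x = −31.5/(2√P_x) = −31.5/(2·7.1063).
Point elasticity E = (dQ/dP_x)·(P_x/Q) = -2.2163 × 50.5/166.1504 ≈ -0.67.
|E| < 1, so demand is inelastic at this price.

-0.67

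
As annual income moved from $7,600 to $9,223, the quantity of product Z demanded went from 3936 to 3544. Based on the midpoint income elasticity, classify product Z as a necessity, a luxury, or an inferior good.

inferior

%ΔQ = (3544 − 3936)/[(3936+3544)/2] = -392/3740 ≈ -0.1048.
%ΔI = (9,223 − 7,600)/[(7,600+9,223)/2] = 1623/8411.5 ≈ 0.1930.
E_I = %ΔQ/%ΔI ≈ -0.543.
E_I < 0: inferior good.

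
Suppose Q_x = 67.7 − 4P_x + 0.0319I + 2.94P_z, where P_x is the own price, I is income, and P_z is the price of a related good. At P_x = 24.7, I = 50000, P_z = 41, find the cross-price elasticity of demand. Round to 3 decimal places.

0.072

First evaluate Q_x: 67.7 − 4(24.7) + 0.0319(50000) + 2.94(41) = 67.7 − 98.8 + 1595 + 120.54 = 1684.44.
∂Q_x/∂P_z = +2.94, so E_xy = 2.94·(41/1684.44) ≈ 0.072.
E_xy > 0: the goods are substitutes.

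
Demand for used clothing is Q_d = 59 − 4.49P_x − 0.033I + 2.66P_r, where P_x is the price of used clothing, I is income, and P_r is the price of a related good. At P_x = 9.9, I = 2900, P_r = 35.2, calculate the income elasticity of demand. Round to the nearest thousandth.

Evaluating quantity at (P_x, I, P_r) gives Q_d = 59 − 4.49(9.9) − 0.033(2900) + 2.66(35.2) = 59 − 44.451 − 95.7 + 93.632 = 12.481.
∂Q_d/∂I = −0.033, so E_I = -0.033·(2900/12.481) ≈ -7.668.
E_I < 0: inferior good.

-7.668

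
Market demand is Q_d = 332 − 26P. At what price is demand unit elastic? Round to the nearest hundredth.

6.38

For linear demand Q_d = a − bP, E = −bP/(a − bP). |E| = 1 ⇒ bP = a − bP ⇒ P = a/(2b).
P = 332/(2·26) ≈ 6.38.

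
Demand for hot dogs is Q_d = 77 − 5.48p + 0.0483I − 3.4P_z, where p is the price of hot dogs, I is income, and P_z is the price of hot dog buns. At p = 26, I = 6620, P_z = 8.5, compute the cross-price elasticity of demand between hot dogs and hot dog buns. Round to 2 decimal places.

-0.13

Q_d = 77 − 5.48(26) + 0.0483(6620) − 3.4(8.5) = 77 − 142.48 + 319.746 − 28.9 = 225.366.
∂Q_d/∂P_z = −3.4, so E_xy = -3.4·(8.5/225.366) ≈ -0.13.
E_xy < 0: the goods are complements.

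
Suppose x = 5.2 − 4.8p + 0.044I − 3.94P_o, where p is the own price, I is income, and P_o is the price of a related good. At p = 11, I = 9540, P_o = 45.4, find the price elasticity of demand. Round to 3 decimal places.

First evaluate x: 5.2 − 4.8(11) + 0.044(9540) − 3.94(45.4) = 5.2 − 52.8 + 419.76 − 178.876 = 193.284.
∂x/∂p = −4.8, so E_p = (−4.8)·(11/193.284) ≈ -0.273.
|E_p| < 1: demand is inelastic.

-0.273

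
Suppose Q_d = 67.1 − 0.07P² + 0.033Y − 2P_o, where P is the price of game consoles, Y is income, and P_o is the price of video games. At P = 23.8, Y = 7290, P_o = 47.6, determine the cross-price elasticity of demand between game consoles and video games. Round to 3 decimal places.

-0.551

At the given point, Q_d = 67.1 − 0.07(23.8)² + 0.033(7290) − 2(47.6) = 67.1 − 39.6508 + 240.57 − 95.2 = 172.8192.
∂Q_d/∂P_o = −2, so E_xy = -2·(47.6/172.8192) ≈ -0.551.
E_xy < 0: the goods are complements.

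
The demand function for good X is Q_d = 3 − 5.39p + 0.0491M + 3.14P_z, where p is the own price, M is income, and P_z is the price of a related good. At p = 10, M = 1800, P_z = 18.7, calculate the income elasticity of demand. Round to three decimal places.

0.919

Substituting, Q_d = 3 − 5.39(10) + 0.0491(1800) + 3.14(18.7) = 3 − 53.9 + 88.38 + 58.718 = 96.198.
∂Q_d/∂M = +0.0491, so E_I = 0.0491·(1800/96.198) ≈ 0.919.
E_I ∈ (0,1): normal good (necessity).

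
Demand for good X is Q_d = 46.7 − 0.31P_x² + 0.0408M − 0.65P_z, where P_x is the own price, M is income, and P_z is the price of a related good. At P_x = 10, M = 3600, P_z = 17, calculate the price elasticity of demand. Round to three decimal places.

-0.409

First evaluate Q_d: 46.7 − 0.31(10)² + 0.0408(3600) − 0.65(17) = 46.7 − 31 + 146.88 − 11.05 = 151.53.
∂Q_d/∂P_x = −2·0.31·P_x = -6.2, so E_p = -6.2·(10/151.53) ≈ -0.409.
|E_p| < 1: demand is inelastic.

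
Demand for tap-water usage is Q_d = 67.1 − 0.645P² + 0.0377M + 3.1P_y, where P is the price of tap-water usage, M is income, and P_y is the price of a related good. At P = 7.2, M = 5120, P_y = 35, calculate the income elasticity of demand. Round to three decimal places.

0.576

Evaluating quantity at (P, M, P_y) gives Q_d = 67.1 − 0.645(7.2)² + 0.0377(5120) + 3.1(35) = 67.1 − 33.4368 + 193.024 + 108.5 = 335.1872.
∂Q_d/∂M = +0.0377, so E_I = 0.0377·(5120/335.1872) ≈ 0.576.
E_I ∈ (0,1): normal good (necessity).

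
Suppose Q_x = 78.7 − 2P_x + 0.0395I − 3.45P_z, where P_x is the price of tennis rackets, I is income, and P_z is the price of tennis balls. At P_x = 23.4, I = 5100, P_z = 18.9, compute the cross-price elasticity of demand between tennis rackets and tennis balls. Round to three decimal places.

-0.388

First evaluate Q_x: 78.7 − 2(23.4) + 0.0395(5100) − 3.45(18.9) = 78.7 − 46.8 + 201.45 − 65.205 = 168.145.
∂Q_x/∂P_z = −3.45, so E_xy = -3.45·(18.9/168.145) ≈ -0.388.
E_xy < 0: the goods are complements.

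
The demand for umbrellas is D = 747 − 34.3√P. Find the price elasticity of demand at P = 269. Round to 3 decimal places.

-1.525

At P = 269, D = 184.4382.
dD/dP = −34.3/(2√P) = −34.3/(2·16.4012).
Point elasticity E = (dD/dP)·(P/D) = -1.0457 × 269/184.4382 ≈ -1.525.
|E| > 1, so demand is elastic at this price.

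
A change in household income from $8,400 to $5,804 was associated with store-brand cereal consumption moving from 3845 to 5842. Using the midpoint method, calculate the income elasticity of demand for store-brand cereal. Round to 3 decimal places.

-1.128

%ΔQ = (5842 − 3845)/[(3845+5842)/2] = 1997/4843.5 ≈ 0.4123.
%ΔY = (5,804 − 8,400)/[(8,400+5,804)/2] = -2596/7102 ≈ -0.3655.
E_I = %ΔQ/%ΔY ≈ -1.128.
E_I < 0: inferior good.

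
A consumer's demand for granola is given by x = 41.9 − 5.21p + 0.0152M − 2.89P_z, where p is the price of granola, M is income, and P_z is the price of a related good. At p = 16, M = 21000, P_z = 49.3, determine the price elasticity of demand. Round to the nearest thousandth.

-0.616

At the given point, x = 41.9 − 5.21(16) + 0.0152(21000) − 2.89(49.3) = 41.9 − 83.36 + 319.2 − 142.477 = 135.263.
∂x/∂p = −5.21, so E_p = (−5.21)·(16/135.263) ≈ -0.616.
|E_p| < 1: demand is inelastic.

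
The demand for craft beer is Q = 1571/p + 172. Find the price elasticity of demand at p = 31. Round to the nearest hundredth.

-0.23

At p = 31, Q = 222.6774.
dQ/dp = −1571/p² = −1.6348.
Point elasticity E = (dQ/dp)·(p/Q) = -1.6348 × 31/222.6774 ≈ -0.23.
|E| < 1, so demand is inelastic at this price.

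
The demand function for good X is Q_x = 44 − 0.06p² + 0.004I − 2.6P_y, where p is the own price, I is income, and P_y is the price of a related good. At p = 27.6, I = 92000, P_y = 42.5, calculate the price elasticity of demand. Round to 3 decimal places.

-0.357

At the given point, Q_x = 44 − 0.06(27.6)² + 0.004(92000) − 2.6(42.5) = 44 − 45.7056 + 368 − 110.5 = 255.7944.
∂Q_x/∂p = −2·0.06·p = -3.312, so E_p = -3.312·(27.6/255.7944) ≈ -0.357.
|E_p| < 1: demand is inelastic.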